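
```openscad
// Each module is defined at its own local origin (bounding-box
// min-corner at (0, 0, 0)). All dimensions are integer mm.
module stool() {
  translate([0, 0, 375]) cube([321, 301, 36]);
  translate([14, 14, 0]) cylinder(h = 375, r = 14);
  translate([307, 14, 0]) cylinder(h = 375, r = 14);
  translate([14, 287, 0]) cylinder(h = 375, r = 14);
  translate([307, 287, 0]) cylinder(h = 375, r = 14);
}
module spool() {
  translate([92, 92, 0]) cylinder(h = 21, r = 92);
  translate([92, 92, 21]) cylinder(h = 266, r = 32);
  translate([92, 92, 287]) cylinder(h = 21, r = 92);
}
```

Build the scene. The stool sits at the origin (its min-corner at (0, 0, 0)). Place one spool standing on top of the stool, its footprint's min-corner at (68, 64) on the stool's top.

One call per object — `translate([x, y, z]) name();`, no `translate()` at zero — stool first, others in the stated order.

stool();
translate([68, 64, 411]) spool();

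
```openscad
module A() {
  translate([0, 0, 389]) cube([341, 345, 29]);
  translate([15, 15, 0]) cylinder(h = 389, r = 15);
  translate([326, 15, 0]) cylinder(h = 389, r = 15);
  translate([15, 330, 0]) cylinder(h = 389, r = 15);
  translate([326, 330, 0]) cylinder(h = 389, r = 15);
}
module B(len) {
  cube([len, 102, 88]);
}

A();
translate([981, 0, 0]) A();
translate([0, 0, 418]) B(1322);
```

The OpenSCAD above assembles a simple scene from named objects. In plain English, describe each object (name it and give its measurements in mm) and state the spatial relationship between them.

A is a four-legged stool. The seat is 341×345 mm, 29 mm thick, top at z = 418 mm. It stands on four round legs, each 30 mm in diameter, from z = 0 to the seat underside, each leg's axis is inset half a diameter from the nearest pair of seat edges (so the leg's bounding box is flush with the corner).

B is a rectangular beam 1322 mm long (x), 102 mm deep (y), 88 mm thick (z).

The beam spans the tops of two stools placed 640 mm apart, resting at z = 418 mm.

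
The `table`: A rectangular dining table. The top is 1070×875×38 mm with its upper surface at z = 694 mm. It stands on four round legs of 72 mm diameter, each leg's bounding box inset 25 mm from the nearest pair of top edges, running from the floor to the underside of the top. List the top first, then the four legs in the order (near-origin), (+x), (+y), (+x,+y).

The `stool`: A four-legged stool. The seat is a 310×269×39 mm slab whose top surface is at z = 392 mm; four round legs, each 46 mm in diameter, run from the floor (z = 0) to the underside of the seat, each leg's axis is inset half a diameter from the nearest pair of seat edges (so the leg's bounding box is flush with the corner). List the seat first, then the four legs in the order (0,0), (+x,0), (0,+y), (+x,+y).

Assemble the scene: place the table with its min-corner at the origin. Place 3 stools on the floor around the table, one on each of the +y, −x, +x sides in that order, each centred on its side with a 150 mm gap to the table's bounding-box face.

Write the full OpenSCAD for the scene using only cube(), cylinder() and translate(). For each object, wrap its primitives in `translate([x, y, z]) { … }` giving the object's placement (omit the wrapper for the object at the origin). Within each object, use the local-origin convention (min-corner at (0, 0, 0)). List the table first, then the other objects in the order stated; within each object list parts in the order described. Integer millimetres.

translate([0, 0, 656]) cube([1070, 875, 38]);
translate([61, 61, 0]) cylinder(h = 656, r = 36);
translate([1009, 61, 0]) cylinder(h = 656, r = 36);
translate([61, 814, 0]) cylinder(h = 656, r = 36);
translate([1009, 814, 0]) cylinder(h = 656, r = 36);
translate([380, 1025, 0]) {
  translate([0, 0, 353]) cube([310, 269, 39]);
  translate([23, 23, 0]) cylinder(h = 353, r = 23);
  translate([287, 23, 0]) cylinder(h = 353, r = 23);
  translate([23, 246, 0]) cylinder(h = 353, r = 23);
  translate([287, 246, 0]) cylinder(h = 353, r = 23);
}
translate([-460, 303, 0]) {
  translate([0, 0, 353]) cube([310, 269, 39]);
  translate([23, 23, 0]) cylinder(h = 353, r = 23);
  translate([287, 23, 0]) cylinder(h = 353, r = 23);
  translate([23, 246, 0]) cylinder(h = 353, r = 23);
  translate([287, 246, 0]) cylinder(h = 353, r = 23);
}
translate([1220, 303, 0]) {
  translate([0, 0, 353]) cube([310, 269, 39]);
  translate([23, 23, 0]) cylinder(h = 353, r = 23);
  translate([287, 23, 0]) cylinder(h = 353, r = 23);
  translate([23, 246, 0]) cylinder(h = 353, r = 23);
  translate([287, 246, 0]) cylinder(h = 353, r = 23);
}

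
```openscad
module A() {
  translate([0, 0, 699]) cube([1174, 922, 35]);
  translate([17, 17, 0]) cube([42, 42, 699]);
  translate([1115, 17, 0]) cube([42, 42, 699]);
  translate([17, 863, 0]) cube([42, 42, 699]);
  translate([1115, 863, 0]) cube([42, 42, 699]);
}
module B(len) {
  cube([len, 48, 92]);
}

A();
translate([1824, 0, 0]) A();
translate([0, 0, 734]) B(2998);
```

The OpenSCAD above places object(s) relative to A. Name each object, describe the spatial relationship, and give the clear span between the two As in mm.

Second table starts at x = 1824; first ends at x = 1174; clear span = 1824 − 1174 = 650 mm.

A is a table. B is a beam. A beam spans the tops of two tables. The clear span between the two tables is 650 mm.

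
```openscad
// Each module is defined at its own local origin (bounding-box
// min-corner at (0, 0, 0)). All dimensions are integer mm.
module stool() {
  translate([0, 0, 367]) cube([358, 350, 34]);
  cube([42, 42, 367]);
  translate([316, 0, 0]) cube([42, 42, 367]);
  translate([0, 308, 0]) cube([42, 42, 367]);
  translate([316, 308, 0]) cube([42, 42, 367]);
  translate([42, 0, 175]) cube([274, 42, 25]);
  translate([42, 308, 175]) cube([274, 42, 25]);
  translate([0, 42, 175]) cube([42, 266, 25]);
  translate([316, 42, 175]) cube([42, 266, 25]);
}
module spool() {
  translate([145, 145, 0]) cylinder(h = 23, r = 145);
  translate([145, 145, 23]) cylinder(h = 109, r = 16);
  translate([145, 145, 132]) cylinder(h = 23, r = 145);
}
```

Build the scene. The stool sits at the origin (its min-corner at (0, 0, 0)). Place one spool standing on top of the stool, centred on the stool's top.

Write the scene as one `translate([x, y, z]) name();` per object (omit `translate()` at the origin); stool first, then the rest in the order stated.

stool();
translate([34, 30, 401]) spool();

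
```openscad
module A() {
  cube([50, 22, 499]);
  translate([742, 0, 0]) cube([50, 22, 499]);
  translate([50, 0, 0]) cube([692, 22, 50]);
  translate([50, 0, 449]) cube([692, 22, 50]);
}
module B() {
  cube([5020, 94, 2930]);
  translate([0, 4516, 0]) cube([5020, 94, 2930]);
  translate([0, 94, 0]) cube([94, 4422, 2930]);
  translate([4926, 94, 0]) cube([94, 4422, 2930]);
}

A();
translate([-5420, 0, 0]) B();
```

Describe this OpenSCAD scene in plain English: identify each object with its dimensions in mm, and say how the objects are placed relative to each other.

A is a rectangular picture frame lying in the x–z plane (depth along y). The opening is 692 mm wide (x) by 399 mm tall (z), surrounded by a border 50 mm wide on all four sides. The frame is 22 mm deep and is made of two full-height vertical stiles with two horizontal rails fitted between them.

B is the wall frame of a small rectangular building: four walls, each 2930 mm tall and 94 mm thick, enclosing a footprint 5020 mm (x) by 4610 mm (y) outside-to-outside, with no floor or roof. The front and back walls (the −y and +y sides) span the full width; the two side walls fit between them.

The house frame is on the floor beside the picture frame on its −x side.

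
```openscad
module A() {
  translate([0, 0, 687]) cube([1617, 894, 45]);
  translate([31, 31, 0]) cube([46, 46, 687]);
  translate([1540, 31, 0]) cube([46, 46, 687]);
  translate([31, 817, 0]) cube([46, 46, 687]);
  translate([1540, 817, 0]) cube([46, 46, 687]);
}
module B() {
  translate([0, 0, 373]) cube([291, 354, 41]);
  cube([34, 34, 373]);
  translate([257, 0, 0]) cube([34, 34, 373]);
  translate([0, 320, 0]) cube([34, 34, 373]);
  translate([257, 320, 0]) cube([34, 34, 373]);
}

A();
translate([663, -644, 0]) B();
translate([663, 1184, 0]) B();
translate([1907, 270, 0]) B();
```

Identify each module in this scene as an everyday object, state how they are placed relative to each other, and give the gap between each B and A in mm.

A is a table. B is a stool. Three stools sit around the table at the −y, +y, +x sides. The gap between each stool and the table is 290 mm.

Each stool's nearest face is 290 mm from the table's bounding box.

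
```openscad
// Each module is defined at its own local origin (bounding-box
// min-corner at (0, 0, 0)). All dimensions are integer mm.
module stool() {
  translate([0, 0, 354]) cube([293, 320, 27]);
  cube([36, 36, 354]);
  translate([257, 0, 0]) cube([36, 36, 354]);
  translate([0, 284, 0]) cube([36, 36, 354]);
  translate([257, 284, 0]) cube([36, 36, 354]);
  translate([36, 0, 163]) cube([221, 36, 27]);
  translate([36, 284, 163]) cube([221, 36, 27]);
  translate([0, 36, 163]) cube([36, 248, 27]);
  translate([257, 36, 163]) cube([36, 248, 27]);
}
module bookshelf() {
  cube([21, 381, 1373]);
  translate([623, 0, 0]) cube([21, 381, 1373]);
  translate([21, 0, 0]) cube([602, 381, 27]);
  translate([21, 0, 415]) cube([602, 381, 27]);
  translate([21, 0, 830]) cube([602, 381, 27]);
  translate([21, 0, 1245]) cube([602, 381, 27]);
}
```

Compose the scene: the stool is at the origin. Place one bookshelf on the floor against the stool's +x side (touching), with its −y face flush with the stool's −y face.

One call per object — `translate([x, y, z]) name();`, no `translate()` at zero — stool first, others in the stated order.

stool();
translate([293, 0, 0]) bookshelf();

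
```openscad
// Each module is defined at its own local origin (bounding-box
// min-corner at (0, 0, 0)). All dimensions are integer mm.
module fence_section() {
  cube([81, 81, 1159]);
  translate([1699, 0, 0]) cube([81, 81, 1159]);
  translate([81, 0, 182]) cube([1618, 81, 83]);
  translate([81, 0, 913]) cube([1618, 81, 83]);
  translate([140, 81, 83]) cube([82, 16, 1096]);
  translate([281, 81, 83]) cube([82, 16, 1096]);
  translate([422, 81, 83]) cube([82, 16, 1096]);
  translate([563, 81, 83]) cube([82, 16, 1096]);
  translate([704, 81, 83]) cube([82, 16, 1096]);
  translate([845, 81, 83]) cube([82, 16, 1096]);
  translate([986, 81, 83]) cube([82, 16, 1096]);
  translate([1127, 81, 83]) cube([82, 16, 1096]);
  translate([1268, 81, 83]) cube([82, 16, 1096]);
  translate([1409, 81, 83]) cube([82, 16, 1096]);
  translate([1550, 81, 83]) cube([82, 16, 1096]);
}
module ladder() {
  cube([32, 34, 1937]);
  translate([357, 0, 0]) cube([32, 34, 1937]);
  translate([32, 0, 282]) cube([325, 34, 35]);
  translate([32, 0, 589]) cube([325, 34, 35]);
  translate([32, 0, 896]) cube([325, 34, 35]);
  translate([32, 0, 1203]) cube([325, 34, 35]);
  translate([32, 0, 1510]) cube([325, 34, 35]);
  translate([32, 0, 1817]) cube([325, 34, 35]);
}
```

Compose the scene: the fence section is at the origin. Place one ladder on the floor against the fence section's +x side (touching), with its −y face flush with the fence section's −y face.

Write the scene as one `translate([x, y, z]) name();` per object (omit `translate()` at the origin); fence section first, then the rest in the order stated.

fence_section();
translate([1780, 0, 0]) ladder();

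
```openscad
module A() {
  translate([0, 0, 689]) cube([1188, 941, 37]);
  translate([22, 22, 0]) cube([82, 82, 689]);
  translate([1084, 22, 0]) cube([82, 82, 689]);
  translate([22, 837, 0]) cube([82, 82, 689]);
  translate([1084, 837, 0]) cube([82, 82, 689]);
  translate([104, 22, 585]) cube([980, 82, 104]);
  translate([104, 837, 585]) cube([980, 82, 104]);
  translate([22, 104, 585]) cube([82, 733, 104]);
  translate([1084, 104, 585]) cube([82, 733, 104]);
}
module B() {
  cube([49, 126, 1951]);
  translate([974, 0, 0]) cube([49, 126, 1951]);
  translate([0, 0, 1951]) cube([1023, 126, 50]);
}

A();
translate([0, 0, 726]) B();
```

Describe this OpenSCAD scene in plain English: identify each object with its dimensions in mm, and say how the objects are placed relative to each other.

A is a rectangular dining table. The top is 1188×941×37 mm with its upper surface at z = 726 mm. It stands on four 82×82 mm square legs, each inset 22 mm from the nearest pair of top edges, running from the floor to the underside of the top. Four apron rails, 82 mm thick and 104 mm tall, run between adjacent legs with their top edges flush with the underside of the top and their outer faces flush with the legs' outer faces.

B is a door frame. The clear opening is 925 mm wide and 1951 mm high. Two 49 mm wide jambs, 126 mm deep, stand either side of the opening from the floor to the top of the opening. A 50 mm thick head sits across the top of both jambs, spanning the full outside width of the frame.

The door frame is on top of the table.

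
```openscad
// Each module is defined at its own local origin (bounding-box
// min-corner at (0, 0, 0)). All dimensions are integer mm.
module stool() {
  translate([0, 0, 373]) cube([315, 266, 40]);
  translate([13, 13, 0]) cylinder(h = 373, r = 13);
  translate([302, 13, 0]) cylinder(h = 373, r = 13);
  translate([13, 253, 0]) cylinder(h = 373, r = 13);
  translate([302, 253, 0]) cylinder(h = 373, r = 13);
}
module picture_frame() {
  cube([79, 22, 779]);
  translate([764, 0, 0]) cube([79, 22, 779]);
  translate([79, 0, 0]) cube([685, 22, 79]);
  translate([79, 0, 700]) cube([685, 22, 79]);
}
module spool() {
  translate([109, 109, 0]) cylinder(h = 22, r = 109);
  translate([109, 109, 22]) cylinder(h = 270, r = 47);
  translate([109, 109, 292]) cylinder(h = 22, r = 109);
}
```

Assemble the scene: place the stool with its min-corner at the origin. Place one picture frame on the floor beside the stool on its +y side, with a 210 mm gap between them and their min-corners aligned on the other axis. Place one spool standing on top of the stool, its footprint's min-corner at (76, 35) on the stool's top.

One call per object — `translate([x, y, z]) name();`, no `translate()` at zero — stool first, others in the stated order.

stool();
translate([0, 476, 0]) picture_frame();
translate([76, 35, 413]) spool();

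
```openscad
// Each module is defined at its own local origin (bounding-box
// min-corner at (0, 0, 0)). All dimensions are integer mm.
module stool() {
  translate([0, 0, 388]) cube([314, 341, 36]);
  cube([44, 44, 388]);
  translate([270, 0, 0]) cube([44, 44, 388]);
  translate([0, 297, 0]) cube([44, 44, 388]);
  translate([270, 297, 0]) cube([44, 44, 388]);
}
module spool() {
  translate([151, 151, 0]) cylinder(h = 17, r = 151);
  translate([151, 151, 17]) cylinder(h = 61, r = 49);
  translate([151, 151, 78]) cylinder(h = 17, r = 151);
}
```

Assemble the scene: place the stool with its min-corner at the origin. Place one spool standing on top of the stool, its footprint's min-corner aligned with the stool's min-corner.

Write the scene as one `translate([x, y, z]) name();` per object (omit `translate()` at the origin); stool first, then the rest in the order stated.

stool();
translate([0, 0, 424]) spool();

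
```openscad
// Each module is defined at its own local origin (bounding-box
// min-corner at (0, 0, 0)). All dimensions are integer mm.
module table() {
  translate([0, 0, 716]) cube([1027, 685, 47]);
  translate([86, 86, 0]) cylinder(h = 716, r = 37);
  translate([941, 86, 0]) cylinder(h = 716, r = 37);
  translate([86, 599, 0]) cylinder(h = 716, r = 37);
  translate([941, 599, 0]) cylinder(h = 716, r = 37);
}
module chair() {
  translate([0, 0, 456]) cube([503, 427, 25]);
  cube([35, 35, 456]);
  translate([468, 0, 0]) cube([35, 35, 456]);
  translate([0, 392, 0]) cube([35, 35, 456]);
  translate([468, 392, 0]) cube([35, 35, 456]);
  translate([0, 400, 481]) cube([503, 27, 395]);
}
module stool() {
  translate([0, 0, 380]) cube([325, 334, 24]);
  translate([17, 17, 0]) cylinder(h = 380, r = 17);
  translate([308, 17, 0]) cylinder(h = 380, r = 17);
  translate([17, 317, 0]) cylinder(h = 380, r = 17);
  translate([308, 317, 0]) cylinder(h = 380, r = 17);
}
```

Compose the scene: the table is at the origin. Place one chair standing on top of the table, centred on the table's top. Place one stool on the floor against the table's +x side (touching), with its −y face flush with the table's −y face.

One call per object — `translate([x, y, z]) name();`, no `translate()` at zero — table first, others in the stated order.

table();
translate([262, 129, 763]) chair();
translate([1027, 0, 0]) stool();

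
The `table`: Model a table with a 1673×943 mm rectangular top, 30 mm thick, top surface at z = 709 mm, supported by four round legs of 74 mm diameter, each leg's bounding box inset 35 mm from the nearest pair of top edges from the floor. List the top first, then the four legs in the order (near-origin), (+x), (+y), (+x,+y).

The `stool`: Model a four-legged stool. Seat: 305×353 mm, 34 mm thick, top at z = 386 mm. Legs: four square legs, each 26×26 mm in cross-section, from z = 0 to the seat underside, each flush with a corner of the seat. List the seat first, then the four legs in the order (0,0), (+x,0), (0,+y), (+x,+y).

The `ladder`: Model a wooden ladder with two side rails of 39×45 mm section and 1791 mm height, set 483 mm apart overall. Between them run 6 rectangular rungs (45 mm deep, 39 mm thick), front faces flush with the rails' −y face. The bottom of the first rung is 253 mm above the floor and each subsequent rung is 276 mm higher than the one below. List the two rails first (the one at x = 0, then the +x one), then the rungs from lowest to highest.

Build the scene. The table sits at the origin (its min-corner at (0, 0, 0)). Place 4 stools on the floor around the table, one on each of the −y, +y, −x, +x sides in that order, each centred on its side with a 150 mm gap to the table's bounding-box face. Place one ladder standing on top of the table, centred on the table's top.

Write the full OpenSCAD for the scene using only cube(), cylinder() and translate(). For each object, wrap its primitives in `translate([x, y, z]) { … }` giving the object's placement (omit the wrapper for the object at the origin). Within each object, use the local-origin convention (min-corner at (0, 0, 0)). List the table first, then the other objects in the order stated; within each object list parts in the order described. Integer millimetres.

translate([0, 0, 679]) cube([1673, 943, 30]);
translate([72, 72, 0]) cylinder(h = 679, r = 37);
translate([1601, 72, 0]) cylinder(h = 679, r = 37);
translate([72, 871, 0]) cylinder(h = 679, r = 37);
translate([1601, 871, 0]) cylinder(h = 679, r = 37);
translate([684, -503, 0]) {
  translate([0, 0, 352]) cube([305, 353, 34]);
  cube([26, 26, 352]);
  translate([279, 0, 0]) cube([26, 26, 352]);
  translate([0, 327, 0]) cube([26, 26, 352]);
  translate([279, 327, 0]) cube([26, 26, 352]);
}
translate([684, 1093, 0]) {
  translate([0, 0, 352]) cube([305, 353, 34]);
  cube([26, 26, 352]);
  translate([279, 0, 0]) cube([26, 26, 352]);
  translate([0, 327, 0]) cube([26, 26, 352]);
  translate([279, 327, 0]) cube([26, 26, 352]);
}
translate([-455, 295, 0]) {
  translate([0, 0, 352]) cube([305, 353, 34]);
  cube([26, 26, 352]);
  translate([279, 0, 0]) cube([26, 26, 352]);
  translate([0, 327, 0]) cube([26, 26, 352]);
  translate([279, 327, 0]) cube([26, 26, 352]);
}
translate([1823, 295, 0]) {
  translate([0, 0, 352]) cube([305, 353, 34]);
  cube([26, 26, 352]);
  translate([279, 0, 0]) cube([26, 26, 352]);
  translate([0, 327, 0]) cube([26, 26, 352]);
  translate([279, 327, 0]) cube([26, 26, 352]);
}
translate([595, 449, 709]) {
  cube([39, 45, 1791]);
  translate([444, 0, 0]) cube([39, 45, 1791]);
  translate([39, 0, 253]) cube([405, 45, 39]);
  translate([39, 0, 529]) cube([405, 45, 39]);
  translate([39, 0, 805]) cube([405, 45, 39]);
  translate([39, 0, 1081]) cube([405, 45, 39]);
  translate([39, 0, 1357]) cube([405, 45, 39]);
  translate([39, 0, 1633]) cube([405, 45, 39]);
}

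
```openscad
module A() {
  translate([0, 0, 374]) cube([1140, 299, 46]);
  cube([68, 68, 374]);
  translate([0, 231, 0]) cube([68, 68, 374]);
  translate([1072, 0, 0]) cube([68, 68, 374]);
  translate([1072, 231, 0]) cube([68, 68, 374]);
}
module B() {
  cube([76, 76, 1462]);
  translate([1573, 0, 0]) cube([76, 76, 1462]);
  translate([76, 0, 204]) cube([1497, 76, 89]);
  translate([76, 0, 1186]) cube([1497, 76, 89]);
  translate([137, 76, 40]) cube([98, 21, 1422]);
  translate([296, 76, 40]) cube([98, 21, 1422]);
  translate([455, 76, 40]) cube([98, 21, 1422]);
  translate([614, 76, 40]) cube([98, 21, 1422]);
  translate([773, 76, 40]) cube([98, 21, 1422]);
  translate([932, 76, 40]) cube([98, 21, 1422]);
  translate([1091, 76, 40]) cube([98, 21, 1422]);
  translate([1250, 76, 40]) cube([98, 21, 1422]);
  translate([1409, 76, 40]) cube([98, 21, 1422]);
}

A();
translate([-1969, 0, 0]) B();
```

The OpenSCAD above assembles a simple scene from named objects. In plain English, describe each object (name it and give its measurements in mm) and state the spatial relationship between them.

A is a long wooden bench with a 1140 mm (x) × 299 mm (y) seat, 46 mm thick, its top surface 420 mm above the floor. Four 68 mm square legs at the seat corners, flush with the edges, run from z = 0 to the seat underside.

B is a fence section. Two 76×76 mm posts, 1462 mm tall, stand on the floor with a clear span of 1497 mm between their inner faces. Two horizontal rails of 76×89 mm section span the gap between the posts with their undersides at z = 204 mm and z = 1186 mm, flush with the posts' −y face. 9 pickets, each 98 mm wide, 21 mm thick and 1422 mm tall, are fixed to the +y face of the rails with their bottoms at z = 40 mm, evenly spaced across the span with equal gaps (rounded down to the nearest mm) at the −x end and between each pair — any rounding remainder accumulates at the +x end.

The fence section is on the floor beside the bench on its −x side.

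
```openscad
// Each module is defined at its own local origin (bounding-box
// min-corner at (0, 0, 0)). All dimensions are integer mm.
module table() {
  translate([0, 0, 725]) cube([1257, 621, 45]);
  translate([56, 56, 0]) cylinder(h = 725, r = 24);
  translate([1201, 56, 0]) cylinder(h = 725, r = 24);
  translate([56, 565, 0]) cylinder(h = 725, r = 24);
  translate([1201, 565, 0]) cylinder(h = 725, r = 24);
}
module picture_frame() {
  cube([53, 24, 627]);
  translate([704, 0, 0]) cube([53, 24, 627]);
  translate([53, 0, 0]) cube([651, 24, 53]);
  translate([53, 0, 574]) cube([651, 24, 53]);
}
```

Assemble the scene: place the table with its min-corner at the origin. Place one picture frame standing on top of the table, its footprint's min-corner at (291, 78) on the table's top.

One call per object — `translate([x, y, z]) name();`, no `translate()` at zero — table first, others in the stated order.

table();
translate([291, 78, 770]) picture_frame();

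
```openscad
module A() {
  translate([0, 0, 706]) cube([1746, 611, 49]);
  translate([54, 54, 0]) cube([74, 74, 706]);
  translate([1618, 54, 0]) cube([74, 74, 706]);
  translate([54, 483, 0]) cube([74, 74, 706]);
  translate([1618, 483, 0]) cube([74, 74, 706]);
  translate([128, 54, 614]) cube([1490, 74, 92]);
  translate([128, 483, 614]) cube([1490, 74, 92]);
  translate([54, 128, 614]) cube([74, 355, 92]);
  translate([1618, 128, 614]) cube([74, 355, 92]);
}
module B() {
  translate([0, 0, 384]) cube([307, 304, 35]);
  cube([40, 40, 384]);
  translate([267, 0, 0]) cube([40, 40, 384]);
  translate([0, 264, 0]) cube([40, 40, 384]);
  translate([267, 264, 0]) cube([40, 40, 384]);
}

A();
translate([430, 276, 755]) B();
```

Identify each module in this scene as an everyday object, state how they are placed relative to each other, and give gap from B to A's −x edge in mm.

A is a table. B is a stool. The stool is on top of the table. The gap from the stool to the table's −x edge is 430 mm.

The stool's min-x is at 430; the table's min-x is 0; gap = 430 mm.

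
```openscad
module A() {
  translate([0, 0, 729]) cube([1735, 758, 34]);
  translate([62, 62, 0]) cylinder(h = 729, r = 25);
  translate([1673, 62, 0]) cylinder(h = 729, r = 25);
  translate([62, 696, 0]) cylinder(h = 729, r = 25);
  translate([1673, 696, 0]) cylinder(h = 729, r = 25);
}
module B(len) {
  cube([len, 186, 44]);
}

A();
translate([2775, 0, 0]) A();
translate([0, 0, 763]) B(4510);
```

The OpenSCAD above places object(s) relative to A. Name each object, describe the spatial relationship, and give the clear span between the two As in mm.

A is a table. B is a beam. A beam spans the tops of two tables. The clear span between the two tables is 1040 mm.

Second table starts at x = 2775; first ends at x = 1735; clear span = 2775 − 1735 = 1040 mm.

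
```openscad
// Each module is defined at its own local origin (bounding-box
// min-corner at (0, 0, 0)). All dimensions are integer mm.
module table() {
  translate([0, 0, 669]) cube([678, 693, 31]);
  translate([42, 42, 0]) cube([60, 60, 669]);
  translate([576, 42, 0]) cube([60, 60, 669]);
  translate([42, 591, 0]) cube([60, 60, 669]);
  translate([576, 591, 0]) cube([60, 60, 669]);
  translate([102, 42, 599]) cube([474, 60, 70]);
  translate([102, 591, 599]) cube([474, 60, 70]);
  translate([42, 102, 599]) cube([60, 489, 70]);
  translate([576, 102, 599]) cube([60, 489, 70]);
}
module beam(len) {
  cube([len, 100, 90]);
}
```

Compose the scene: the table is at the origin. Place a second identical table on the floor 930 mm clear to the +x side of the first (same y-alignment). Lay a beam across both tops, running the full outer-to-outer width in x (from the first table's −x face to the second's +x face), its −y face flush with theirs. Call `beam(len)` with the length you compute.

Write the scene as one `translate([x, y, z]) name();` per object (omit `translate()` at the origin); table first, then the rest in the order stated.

table();
translate([1608, 0, 0]) table();
translate([0, 0, 700]) beam(2286);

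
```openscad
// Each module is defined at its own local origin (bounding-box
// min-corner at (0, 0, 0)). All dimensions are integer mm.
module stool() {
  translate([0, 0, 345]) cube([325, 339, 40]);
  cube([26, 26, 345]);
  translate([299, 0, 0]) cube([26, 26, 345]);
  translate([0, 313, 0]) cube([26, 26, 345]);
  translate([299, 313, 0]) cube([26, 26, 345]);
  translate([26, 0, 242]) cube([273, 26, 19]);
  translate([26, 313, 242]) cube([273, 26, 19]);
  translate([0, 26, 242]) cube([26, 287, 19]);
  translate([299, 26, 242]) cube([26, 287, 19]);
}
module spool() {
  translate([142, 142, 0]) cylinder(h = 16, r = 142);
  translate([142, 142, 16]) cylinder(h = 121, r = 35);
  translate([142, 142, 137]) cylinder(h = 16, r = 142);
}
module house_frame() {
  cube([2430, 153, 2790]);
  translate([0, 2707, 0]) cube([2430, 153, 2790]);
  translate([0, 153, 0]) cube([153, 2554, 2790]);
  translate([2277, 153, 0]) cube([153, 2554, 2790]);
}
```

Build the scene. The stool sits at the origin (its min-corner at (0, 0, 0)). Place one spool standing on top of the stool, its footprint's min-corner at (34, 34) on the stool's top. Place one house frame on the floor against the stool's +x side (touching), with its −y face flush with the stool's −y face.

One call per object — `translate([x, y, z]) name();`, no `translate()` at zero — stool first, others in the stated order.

stool();
translate([34, 34, 385]) spool();
translate([325, 0, 0]) house_frame();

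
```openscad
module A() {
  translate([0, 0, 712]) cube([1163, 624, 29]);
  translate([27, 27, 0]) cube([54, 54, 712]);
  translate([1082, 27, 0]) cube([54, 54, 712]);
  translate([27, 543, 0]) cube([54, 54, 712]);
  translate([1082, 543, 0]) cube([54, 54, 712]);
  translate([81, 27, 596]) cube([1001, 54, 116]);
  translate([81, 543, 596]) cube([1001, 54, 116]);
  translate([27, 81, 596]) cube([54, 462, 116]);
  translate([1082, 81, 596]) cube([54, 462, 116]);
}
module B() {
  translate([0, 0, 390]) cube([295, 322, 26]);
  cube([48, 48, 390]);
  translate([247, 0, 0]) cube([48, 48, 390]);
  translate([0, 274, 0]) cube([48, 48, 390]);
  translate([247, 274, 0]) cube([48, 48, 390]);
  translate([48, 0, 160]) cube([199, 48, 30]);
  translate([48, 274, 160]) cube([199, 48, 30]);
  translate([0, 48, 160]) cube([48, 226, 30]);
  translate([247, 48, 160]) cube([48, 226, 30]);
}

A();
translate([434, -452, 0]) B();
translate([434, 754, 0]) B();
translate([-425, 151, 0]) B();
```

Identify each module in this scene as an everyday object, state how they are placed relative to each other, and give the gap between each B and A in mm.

Each stool's nearest face is 130 mm from the table's bounding box.

A is a table. B is a stool. Three stools sit around the table at the −y, +y, −x sides. The gap between each stool and the table is 130 mm.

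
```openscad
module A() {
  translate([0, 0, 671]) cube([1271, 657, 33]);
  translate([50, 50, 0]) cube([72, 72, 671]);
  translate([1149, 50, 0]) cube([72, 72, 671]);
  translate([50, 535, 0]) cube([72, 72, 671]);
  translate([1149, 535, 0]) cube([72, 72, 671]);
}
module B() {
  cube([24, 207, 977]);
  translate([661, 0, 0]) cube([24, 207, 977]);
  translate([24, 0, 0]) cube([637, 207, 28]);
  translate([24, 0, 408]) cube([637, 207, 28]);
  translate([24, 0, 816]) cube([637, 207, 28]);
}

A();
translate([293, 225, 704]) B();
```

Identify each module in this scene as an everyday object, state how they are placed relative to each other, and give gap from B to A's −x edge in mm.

The bookshelf's min-x is at 293; the table's min-x is 0; gap = 293 mm.

A is a table. B is a bookshelf. The bookshelf is on top of the table, centred. The gap from the bookshelf to the table's −x edge is 293 mm.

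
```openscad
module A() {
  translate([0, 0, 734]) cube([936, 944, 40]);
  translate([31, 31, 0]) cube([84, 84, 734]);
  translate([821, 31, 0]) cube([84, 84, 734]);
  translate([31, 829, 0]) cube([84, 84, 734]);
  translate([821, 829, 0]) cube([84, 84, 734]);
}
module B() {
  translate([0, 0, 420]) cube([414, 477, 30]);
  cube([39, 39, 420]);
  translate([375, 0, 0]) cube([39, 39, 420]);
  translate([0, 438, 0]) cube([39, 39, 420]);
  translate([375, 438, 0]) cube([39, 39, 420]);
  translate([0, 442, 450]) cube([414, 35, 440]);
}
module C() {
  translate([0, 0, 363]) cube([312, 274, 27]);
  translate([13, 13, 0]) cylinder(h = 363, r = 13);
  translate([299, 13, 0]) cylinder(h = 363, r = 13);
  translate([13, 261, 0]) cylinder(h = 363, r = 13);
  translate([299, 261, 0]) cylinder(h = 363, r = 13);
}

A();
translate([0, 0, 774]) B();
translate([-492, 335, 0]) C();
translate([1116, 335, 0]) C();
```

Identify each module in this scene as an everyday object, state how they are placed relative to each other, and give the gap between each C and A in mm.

A is a table. B is a chair. C is a stool. The chair is on top of the table. Two stools sit around the table at the −x, +x sides. The gap between each stool and the table is 180 mm.

Each stool's nearest face is 180 mm from the table's bounding box.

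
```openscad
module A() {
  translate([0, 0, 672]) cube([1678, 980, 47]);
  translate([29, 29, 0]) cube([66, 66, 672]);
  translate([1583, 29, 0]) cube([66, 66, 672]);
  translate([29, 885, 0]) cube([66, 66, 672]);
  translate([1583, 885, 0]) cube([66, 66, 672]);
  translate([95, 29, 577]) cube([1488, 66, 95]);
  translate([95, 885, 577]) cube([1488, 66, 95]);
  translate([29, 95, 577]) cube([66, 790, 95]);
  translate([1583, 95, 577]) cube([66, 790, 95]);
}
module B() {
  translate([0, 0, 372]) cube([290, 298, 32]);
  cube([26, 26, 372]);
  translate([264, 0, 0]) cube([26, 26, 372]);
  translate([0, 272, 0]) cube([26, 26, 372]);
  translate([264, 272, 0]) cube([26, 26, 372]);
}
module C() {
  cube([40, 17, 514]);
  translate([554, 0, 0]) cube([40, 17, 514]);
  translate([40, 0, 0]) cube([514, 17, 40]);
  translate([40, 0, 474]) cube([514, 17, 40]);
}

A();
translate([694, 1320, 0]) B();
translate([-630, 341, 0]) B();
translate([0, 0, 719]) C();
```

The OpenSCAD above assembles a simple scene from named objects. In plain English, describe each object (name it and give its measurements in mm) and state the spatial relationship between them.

A is a rectangular dining table. The top is 1678×980×47 mm with its upper surface at z = 719 mm. It stands on four 66×66 mm square legs, each inset 29 mm from the nearest pair of top edges, running from the floor to the underside of the top. Four apron rails, 66 mm thick and 95 mm tall, run between adjacent legs with their top edges flush with the underside of the top and their outer faces flush with the legs' outer faces.

B is a four-legged stool. The seat is a 290×298×32 mm slab whose top surface is at z = 404 mm; four square legs, each 26×26 mm in cross-section, run from the floor (z = 0) to the underside of the seat, each flush with a corner of the seat.

C is a picture frame with a 514×434 mm rectangular opening (x by z) and a uniform 40 mm border on every side. Frame depth is 17 mm along y. It is built from two vertical stiles running the full outside height and two horizontal rails spanning the gap between the stiles.

Two stools sit around the table at the +y, −x sides. The picture frame is on top of the table.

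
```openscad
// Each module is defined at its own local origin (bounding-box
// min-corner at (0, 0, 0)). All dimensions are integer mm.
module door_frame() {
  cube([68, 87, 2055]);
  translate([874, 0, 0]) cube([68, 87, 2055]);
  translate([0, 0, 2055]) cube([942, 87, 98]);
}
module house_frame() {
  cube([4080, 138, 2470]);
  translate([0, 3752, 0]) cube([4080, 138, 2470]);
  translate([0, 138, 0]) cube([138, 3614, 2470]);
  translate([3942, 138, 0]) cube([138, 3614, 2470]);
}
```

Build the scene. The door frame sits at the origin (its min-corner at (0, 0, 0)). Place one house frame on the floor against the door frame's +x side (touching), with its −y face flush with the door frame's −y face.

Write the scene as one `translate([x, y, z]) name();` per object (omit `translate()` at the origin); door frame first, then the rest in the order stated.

door_frame();
translate([942, 0, 0]) house_frame();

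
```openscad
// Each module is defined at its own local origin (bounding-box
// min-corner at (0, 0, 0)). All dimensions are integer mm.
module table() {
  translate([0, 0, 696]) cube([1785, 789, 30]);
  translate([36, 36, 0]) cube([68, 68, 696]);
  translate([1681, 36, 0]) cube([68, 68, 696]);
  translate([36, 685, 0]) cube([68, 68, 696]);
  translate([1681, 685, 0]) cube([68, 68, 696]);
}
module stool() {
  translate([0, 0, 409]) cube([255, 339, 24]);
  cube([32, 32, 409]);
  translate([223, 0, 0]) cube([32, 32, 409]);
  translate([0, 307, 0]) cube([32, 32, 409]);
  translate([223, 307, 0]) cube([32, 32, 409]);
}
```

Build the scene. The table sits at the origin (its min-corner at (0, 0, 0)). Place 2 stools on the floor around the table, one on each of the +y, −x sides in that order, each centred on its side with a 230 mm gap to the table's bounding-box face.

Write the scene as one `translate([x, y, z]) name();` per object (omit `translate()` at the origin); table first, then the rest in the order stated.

table();
translate([765, 1019, 0]) stool();
translate([-485, 225, 0]) stool();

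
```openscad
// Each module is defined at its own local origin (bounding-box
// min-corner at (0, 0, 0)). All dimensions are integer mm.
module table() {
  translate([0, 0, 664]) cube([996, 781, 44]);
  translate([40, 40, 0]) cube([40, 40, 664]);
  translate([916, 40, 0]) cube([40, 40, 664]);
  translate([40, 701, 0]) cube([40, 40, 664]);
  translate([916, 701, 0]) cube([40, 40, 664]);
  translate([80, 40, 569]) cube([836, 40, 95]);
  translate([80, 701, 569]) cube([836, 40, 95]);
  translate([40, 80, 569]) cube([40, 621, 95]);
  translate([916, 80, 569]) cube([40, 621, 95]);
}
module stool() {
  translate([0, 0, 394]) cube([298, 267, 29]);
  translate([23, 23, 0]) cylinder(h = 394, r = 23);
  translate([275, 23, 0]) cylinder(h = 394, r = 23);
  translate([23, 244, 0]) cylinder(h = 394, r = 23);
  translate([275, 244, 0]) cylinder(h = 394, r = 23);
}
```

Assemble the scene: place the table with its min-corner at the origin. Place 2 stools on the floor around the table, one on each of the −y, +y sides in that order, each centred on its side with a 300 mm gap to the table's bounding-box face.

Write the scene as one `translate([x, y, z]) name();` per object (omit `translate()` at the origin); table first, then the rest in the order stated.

table();
translate([349, -567, 0]) stool();
translate([349, 1081, 0]) stool();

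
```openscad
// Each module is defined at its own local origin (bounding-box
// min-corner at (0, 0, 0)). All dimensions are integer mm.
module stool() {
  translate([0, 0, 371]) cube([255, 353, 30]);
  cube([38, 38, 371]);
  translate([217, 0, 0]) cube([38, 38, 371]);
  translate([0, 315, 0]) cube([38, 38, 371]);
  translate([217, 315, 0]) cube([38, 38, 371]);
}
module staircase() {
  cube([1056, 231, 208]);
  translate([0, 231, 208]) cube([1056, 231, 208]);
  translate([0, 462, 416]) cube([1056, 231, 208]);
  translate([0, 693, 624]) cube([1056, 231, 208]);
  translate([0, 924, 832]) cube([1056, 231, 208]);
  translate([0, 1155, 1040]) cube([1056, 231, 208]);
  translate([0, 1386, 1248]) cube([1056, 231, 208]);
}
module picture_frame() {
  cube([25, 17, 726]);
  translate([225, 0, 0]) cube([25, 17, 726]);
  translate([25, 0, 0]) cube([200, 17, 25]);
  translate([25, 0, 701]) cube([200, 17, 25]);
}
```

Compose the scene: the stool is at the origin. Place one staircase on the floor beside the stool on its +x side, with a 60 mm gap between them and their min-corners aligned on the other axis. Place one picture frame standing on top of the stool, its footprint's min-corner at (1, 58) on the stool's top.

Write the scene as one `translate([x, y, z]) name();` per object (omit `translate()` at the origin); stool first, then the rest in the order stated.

stool();
translate([315, 0, 0]) staircase();
translate([1, 58, 401]) picture_frame();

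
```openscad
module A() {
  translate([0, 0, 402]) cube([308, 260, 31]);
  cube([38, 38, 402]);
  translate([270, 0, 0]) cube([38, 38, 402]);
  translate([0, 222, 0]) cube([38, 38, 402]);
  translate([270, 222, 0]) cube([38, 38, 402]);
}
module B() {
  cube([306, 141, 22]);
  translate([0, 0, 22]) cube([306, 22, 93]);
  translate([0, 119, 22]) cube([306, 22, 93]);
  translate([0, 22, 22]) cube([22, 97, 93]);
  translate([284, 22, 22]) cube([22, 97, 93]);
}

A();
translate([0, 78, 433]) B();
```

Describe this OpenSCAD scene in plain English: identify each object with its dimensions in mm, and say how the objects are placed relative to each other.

A is a simple wooden stool: a rectangular seat 308 mm (x) by 260 mm (y), 31 mm thick, top face at z = 433 mm, on four square legs, each 38×38 mm in cross-section. The legs rest on z = 0, each flush with a corner of the seat.

B is an open storage box with external size 306×141×115 mm and wall thickness 22 mm (the base is also 22 mm thick). The base covers the whole footprint; the four walls stand on the base, with the y-facing walls full-width and the x-facing walls fitting between their inner faces.

The open box is on top of the stool.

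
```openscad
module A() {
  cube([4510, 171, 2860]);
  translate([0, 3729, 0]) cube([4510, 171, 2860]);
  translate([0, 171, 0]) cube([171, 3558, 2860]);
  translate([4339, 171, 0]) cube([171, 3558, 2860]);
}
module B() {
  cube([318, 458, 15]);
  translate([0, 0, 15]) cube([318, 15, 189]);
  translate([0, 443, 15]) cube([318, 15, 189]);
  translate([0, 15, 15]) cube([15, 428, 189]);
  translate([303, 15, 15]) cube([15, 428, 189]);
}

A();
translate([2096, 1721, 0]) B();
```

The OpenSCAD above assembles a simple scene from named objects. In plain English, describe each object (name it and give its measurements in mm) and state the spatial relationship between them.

A is a box-shaped house frame (walls only): outside footprint 4510×3900 mm, wall height 2860 mm, wall thickness 171 mm. The two y-facing walls run the full x-width; the two x-facing walls fit between the inner faces of the y-facing walls.

B is an open-topped rectangular box: outside dimensions 318×458×204 mm, with a uniform wall and base thickness of 15 mm. The base is a full 318×458 slab on the floor; four walls sit on top of the base. The front and back walls (the −y and +y sides) span the full width; the two side walls fit between them.

The open box sits inside the house frame, centred.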